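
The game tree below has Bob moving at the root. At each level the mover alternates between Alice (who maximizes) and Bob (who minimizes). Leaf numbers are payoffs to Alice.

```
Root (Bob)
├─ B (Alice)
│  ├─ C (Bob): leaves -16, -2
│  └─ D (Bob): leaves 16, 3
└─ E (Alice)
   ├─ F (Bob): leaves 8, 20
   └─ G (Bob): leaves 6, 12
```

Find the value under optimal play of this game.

3

C (Bob): min(-16, -2) = -16
D (Bob): min(16, 3) = 3
B (Alice): max(-16, 3) = 3
F (Bob): min(8, 20) = 8
G (Bob): min(6, 12) = 6
E (Alice): max(8, 6) = 8
Root (Bob): min(3, 8) = 3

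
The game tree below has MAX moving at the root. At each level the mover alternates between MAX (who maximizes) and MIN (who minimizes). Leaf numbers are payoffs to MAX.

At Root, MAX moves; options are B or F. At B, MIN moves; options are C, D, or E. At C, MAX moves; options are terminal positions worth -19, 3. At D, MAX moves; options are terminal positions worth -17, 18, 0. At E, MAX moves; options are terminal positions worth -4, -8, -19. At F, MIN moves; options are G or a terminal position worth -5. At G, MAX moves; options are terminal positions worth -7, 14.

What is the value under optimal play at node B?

-4

C: max(-19, 3) = 3
D: max(-17, 18, 0) = 18
E: max(-4, -8, -19) = -4
B: min(3, 18, -4) = -4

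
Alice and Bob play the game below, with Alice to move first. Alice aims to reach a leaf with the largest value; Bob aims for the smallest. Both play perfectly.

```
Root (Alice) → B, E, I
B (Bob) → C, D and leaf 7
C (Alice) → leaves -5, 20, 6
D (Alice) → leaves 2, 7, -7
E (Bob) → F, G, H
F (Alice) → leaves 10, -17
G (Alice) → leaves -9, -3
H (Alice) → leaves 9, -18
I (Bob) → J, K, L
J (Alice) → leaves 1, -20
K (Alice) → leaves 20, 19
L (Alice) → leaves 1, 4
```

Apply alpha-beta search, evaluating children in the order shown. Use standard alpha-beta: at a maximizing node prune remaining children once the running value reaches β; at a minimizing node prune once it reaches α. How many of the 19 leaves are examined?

13

C [α=-∞,β=+∞]: v=20
D [α=-∞,β=20]: v=7
B [α=-∞,β=+∞]: v=7
F [α=7,β=+∞]: v=10
G [α=7,β=10]: v=-3
E [α=7,β=+∞]: v=-3 after child 2 ≤ α → α-cutoff, skip 1
J [α=7,β=+∞]: v=1
I [α=7,β=+∞]: v=1 after child 1 ≤ α → α-cutoff, skip 2
Root [α=-∞,β=+∞]: v=7
Leaves evaluated: 13 of 19.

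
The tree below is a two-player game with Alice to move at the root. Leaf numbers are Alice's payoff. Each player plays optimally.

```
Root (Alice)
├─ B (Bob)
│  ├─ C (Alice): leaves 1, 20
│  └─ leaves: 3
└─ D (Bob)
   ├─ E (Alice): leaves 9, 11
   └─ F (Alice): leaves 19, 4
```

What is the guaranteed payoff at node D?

11

E: max(9, 11) = 11
F: max(19, 4) = 19
D: min(11, 19) = 11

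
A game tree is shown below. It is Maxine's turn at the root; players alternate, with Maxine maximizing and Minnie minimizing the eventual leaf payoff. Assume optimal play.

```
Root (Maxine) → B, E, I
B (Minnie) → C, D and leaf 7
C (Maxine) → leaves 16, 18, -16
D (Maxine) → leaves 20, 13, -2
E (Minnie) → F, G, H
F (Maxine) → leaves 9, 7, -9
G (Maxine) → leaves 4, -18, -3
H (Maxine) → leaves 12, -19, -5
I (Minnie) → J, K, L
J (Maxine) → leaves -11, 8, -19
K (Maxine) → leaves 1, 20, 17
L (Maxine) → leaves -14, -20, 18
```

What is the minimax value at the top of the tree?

C (Maxine): max(16, 18, -16) = 18
D (Maxine): max(20, 13, -2) = 20
B (Minnie): min(18, 20, 7) = 7
F (Maxine): max(9, 7, -9) = 9
G (Maxine): max(4, -18, -3) = 4
H (Maxine): max(12, -19, -5) = 12
E (Minnie): min(9, 4, 12) = 4
J (Maxine): max(-11, 8, -19) = 8
K (Maxine): max(1, 20, 17) = 20
L (Maxine): max(-14, -20, 18) = 18
I (Minnie): min(8, 20, 18) = 8
Root (Maxine): max(7, 4, 8) = 8

8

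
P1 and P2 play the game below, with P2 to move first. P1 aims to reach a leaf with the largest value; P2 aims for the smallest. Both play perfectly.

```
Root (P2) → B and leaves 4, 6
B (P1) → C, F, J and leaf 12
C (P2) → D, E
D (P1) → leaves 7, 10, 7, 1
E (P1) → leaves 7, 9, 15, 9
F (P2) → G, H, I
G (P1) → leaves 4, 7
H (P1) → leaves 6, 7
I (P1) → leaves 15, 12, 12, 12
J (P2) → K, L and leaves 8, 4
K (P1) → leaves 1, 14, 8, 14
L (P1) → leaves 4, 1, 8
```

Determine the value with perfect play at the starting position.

4

D (P1): max(7, 10, 7, 1) = 10
E (P1): max(7, 9, 15, 9) = 15
C (P2): min(10, 15) = 10
G (P1): max(4, 7) = 7
H (P1): max(6, 7) = 7
I (P1): max(15, 12, 12, 12) = 15
F (P2): min(7, 7, 15) = 7
K (P1): max(1, 14, 8, 14) = 14
L (P1): max(4, 1, 8) = 8
J (P2): min(14, 8, 8, 4) = 4
B (P1): max(10, 7, 4, 12) = 12
Root (P2): min(12, 4, 6) = 4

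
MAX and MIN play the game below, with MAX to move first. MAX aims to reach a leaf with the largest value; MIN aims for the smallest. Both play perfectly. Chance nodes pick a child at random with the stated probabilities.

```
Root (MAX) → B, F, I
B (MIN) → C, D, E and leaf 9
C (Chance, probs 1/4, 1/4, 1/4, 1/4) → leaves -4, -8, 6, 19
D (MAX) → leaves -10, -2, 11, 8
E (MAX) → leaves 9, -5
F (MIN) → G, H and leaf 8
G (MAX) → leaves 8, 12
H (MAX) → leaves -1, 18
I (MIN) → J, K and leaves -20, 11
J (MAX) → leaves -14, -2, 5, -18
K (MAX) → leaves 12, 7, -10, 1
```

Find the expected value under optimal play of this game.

C (Chance): 1/4·-4 + 1/4·-8 + 1/4·6 + 1/4·19 = 3.25
D (MAX): max(-10, -2, 11, 8) = 11
E (MAX): max(9, -5) = 9
B (MIN): min(3.25, 11, 9, 9) = 3.25
G (MAX): max(8, 12) = 12
H (MAX): max(-1, 18) = 18
F (MIN): min(12, 18, 8) = 8
J (MAX): max(-14, -2, 5, -18) = 5
K (MAX): max(12, 7, -10, 1) = 12
I (MIN): min(5, 12, -20, 11) = -20
Root (MAX): max(3.25, 8, -20) = 8

8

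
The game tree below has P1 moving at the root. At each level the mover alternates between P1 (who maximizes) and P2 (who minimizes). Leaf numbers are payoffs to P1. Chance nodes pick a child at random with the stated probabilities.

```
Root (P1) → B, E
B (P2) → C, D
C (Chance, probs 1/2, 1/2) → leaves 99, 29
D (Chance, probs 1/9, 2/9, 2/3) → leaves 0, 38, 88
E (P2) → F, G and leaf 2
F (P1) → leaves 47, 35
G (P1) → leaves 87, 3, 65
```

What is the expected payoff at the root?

C (Chance): 1/2·99 + 1/2·29 = 64
D (Chance): 1/9·0 + 2/9·38 + 2/3·88 = 67.11
B (P2): min(64, 67.11) = 64
F (P1): max(47, 35) = 47
G (P1): max(87, 3, 65) = 87
E (P2): min(47, 87, 2) = 2
Root (P1): max(64, 2) = 64

64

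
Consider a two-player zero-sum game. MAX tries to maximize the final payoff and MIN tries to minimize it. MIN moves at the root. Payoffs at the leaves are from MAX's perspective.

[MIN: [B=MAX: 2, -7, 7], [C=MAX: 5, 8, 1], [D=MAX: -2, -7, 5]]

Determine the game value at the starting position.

5

B (MAX): max(2, -7, 7) = 7
C (MAX): max(5, 8, 1) = 8
D (MAX): max(-2, -7, 5) = 5
Root (MIN): min(7, 8, 5) = 5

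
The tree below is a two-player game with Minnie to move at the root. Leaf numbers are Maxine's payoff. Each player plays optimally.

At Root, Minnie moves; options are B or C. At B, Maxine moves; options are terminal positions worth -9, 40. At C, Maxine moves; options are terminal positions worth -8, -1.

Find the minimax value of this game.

-1

B (Maxine): max(-9, 40) = 40
C (Maxine): max(-8, -1) = -1
Root (Minnie): min(40, -1) = -1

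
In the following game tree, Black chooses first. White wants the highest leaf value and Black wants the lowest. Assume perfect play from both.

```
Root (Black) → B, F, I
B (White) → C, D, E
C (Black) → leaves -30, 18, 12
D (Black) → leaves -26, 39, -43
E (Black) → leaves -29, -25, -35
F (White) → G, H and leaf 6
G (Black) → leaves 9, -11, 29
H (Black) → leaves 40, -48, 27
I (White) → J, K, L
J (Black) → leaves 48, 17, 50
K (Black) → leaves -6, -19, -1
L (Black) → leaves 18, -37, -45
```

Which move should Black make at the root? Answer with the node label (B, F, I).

B

C (Black): min(-30, 18, 12) = -30
D (Black): min(-26, 39, -43) = -43
E (Black): min(-29, -25, -35) = -35
B (White): max(-30, -43, -35) = -30
G (Black): min(9, -11, 29) = -11
H (Black): min(40, -48, 27) = -48
F (White): max(-11, -48, 6) = 6
J (Black): min(48, 17, 50) = 17
K (Black): min(-6, -19, -1) = -19
L (Black): min(18, -37, -45) = -45
I (White): max(17, -19, -45) = 17
Root (Black): min(-30, 6, 17) = -30
Black picks the child with the lowest value: B (value -30).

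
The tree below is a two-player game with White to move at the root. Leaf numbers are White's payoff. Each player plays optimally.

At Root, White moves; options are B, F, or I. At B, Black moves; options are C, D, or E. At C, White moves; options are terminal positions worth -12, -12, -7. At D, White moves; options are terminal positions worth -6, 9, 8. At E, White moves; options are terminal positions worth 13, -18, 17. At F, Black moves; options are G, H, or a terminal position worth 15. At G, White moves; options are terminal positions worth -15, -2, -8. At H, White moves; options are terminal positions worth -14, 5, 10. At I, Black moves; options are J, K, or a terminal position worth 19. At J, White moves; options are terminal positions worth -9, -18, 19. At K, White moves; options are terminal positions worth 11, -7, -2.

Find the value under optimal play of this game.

C (White): max(-12, -12, -7) = -7
D (White): max(-6, 9, 8) = 9
E (White): max(13, -18, 17) = 17
B (Black): min(-7, 9, 17) = -7
G (White): max(-15, -2, -8) = -2
H (White): max(-14, 5, 10) = 10
F (Black): min(-2, 10, 15) = -2
J (White): max(-9, -18, 19) = 19
K (White): max(11, -7, -2) = 11
I (Black): min(19, 11, 19) = 11
Root (White): max(-7, -2, 11) = 11

11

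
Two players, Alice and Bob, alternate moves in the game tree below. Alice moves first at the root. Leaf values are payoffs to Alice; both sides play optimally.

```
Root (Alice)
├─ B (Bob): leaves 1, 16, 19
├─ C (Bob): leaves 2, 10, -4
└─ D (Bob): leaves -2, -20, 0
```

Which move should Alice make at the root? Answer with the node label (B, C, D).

B

B (Bob): min(1, 16, 19) = 1
C (Bob): min(2, 10, -4) = -4
D (Bob): min(-2, -20, 0) = -20
Root (Alice): max(1, -4, -20) = 1
Alice picks the child with the highest value: B (value 1).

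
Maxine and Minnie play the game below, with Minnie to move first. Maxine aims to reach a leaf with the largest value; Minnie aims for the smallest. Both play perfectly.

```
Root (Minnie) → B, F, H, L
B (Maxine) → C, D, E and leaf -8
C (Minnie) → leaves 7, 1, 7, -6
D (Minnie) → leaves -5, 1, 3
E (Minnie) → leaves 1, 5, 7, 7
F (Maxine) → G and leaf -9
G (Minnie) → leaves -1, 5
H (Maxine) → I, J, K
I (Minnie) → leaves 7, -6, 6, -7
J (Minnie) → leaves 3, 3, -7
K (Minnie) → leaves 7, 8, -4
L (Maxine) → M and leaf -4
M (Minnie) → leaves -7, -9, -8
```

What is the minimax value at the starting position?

C (Minnie): min(7, 1, 7, -6) = -6
D (Minnie): min(-5, 1, 3) = -5
E (Minnie): min(1, 5, 7, 7) = 1
B (Maxine): max(-6, -5, 1, -8) = 1
G (Minnie): min(-1, 5) = -1
F (Maxine): max(-1, -9) = -1
I (Minnie): min(7, -6, 6, -7) = -7
J (Minnie): min(3, 3, -7) = -7
K (Minnie): min(7, 8, -4) = -4
H (Maxine): max(-7, -7, -4) = -4
M (Minnie): min(-7, -9, -8) = -9
L (Maxine): max(-9, -4) = -4
Root (Minnie): min(1, -1, -4, -4) = -4

-4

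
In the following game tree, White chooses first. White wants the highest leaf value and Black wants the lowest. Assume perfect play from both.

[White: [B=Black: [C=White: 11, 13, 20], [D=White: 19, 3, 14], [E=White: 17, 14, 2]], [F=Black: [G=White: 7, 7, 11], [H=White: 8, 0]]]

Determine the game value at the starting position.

C (White): max(11, 13, 20) = 20
D (White): max(19, 3, 14) = 19
E (White): max(17, 14, 2) = 17
B (Black): min(20, 19, 17) = 17
G (White): max(7, 7, 11) = 11
H (White): max(8, 0) = 8
F (Black): min(11, 8) = 8
Root (White): max(17, 8) = 17

17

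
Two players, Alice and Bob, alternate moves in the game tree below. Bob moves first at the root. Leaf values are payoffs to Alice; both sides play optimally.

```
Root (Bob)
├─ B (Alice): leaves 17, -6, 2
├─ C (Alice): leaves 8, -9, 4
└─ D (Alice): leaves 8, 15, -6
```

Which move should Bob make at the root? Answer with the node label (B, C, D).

C

B (Alice): max(17, -6, 2) = 17
C (Alice): max(8, -9, 4) = 8
D (Alice): max(8, 15, -6) = 15
Root (Bob): min(17, 8, 15) = 8
Bob picks the child with the lowest value: C (value 8).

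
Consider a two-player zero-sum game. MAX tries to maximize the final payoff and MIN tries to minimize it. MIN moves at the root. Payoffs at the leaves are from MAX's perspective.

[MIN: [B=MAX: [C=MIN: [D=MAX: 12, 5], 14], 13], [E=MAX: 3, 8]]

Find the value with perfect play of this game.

8

D (MAX): max(12, 5) = 12
C (MIN): min(12, 14) = 12
B (MAX): max(12, 13) = 13
E (MAX): max(3, 8) = 8
Root (MIN): min(13, 8) = 8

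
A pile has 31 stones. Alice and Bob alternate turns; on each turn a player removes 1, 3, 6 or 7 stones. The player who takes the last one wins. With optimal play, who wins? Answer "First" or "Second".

i:   0  1  2  3  4  5  6  7  8  9 10 11 12 13 14 15 16 17 18 19 20 21 22 23 24 25 26 27 28 29 30 31
     L  W  L  W  L  W  W  W  W  W  W  W  L  W  L  W  L  W  W  W  W  W  W  W  L  W  L  W  L  W  W  W
Position 31 is W, so the first player wins.

First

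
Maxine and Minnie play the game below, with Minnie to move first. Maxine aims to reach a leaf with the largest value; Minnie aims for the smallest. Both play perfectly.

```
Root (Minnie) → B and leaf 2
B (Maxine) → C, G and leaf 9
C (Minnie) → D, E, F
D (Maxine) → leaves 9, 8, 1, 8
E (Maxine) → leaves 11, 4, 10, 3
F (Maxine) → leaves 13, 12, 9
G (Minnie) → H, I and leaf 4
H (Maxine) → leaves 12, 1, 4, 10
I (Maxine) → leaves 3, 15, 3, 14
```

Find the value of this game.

D (Maxine): max(9, 8, 1, 8) = 9
E (Maxine): max(11, 4, 10, 3) = 11
F (Maxine): max(13, 12, 9) = 13
C (Minnie): min(9, 11, 13) = 9
H (Maxine): max(12, 1, 4, 10) = 12
I (Maxine): max(3, 15, 3, 14) = 15
G (Minnie): min(12, 15, 4) = 4
B (Maxine): max(9, 4, 9) = 9
Root (Minnie): min(9, 2) = 2

2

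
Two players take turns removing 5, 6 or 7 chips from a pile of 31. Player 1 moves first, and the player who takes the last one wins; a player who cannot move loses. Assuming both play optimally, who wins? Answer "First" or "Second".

Mark each pile size as W (mover wins) or L (mover loses):
i:   0  1  2  3  4  5  6  7  8  9 10 11 12 13 14 15 16 17 18 19 20 21 22 23 24 25 26 27 28 29 30 31
     L  L  L  L  L  W  W  W  W  W  W  W  L  L  L  L  L  W  W  W  W  W  W  W  L  L  L  L  L  W  W  W
Position 31 is W, so the first player wins.

First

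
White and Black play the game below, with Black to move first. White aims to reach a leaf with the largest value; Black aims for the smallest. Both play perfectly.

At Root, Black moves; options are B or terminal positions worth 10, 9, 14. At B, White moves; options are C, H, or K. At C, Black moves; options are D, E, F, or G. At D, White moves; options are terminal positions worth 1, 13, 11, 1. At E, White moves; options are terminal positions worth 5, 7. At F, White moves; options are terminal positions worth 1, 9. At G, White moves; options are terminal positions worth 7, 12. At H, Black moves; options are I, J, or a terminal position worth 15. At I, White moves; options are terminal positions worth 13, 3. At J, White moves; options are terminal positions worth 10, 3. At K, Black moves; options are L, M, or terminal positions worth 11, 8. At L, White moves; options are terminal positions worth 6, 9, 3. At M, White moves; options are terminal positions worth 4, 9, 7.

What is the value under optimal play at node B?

D: max(1, 13, 11, 1) = 13
E: max(5, 7) = 7
F: max(1, 9) = 9
G: max(7, 12) = 12
C: min(13, 7, 9, 12) = 7
I: max(13, 3) = 13
J: max(10, 3) = 10
H: min(13, 10, 15) = 10
L: max(6, 9, 3) = 9
M: max(4, 9, 7) = 9
K: min(9, 9, 11, 8) = 8
B: max(7, 10, 8) = 10

10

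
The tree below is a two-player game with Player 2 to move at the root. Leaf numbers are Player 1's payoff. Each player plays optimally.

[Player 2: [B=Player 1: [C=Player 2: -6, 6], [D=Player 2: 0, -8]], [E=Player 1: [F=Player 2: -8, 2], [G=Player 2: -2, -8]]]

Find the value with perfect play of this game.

C (Player 2): min(-6, 6) = -6
D (Player 2): min(0, -8) = -8
B (Player 1): max(-6, -8) = -6
F (Player 2): min(-8, 2) = -8
G (Player 2): min(-2, -8) = -8
E (Player 1): max(-8, -8) = -8
Root (Player 2): min(-6, -8) = -8

-8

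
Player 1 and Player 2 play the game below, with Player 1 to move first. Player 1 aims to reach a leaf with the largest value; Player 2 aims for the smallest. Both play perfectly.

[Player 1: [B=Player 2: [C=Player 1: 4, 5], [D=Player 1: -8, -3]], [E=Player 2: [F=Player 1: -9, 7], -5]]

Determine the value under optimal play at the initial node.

-3

C (Player 1): max(4, 5) = 5
D (Player 1): max(-8, -3) = -3
B (Player 2): min(5, -3) = -3
F (Player 1): max(-9, 7) = 7
E (Player 2): min(7, -5) = -5
Root (Player 1): max(-3, -5) = -3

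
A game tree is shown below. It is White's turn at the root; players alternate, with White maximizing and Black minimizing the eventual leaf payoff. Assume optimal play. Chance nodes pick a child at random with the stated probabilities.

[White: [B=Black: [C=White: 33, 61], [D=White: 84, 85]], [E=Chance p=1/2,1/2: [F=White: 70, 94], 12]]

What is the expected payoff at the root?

61

C (White): max(33, 61) = 61
D (White): max(84, 85) = 85
B (Black): min(61, 85) = 61
F (White): max(70, 94) = 94
E (Chance): 1/2·94 + 1/2·12 = 53
Root (White): max(61, 53) = 61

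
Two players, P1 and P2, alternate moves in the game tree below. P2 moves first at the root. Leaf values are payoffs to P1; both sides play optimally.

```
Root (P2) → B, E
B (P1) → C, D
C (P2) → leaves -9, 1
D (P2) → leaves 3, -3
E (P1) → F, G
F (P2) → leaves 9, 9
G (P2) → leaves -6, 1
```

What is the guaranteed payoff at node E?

9

F: min(9, 9) = 9
G: min(-6, 1) = -6
E: max(9, -6) = 9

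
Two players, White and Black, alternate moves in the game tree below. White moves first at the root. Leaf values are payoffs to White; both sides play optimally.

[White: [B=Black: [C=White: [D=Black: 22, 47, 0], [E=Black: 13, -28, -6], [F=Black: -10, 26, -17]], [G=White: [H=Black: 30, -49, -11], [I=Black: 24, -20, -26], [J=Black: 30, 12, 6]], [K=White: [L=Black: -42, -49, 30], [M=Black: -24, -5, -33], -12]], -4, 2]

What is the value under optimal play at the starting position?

D (Black): min(22, 47, 0) = 0
E (Black): min(13, -28, -6) = -28
F (Black): min(-10, 26, -17) = -17
C (White): max(0, -28, -17) = 0
H (Black): min(30, -49, -11) = -49
I (Black): min(24, -20, -26) = -26
J (Black): min(30, 12, 6) = 6
G (White): max(-49, -26, 6) = 6
L (Black): min(-42, -49, 30) = -49
M (Black): min(-24, -5, -33) = -33
K (White): max(-49, -33, -12) = -12
B (Black): min(0, 6, -12) = -12
Root (White): max(-12, -4, 2) = 2

2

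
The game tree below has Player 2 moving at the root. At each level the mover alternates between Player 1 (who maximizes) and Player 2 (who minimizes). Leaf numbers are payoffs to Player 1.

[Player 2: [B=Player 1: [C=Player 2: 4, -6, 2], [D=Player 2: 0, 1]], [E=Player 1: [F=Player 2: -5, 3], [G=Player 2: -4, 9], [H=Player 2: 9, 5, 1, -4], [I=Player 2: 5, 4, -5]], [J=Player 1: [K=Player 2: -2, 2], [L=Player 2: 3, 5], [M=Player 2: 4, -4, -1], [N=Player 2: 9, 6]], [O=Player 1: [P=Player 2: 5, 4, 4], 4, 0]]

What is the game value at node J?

K: min(-2, 2) = -2
L: min(3, 5) = 3
M: min(4, -4, -1) = -4
N: min(9, 6) = 6
J: max(-2, 3, -4, 6) = 6

6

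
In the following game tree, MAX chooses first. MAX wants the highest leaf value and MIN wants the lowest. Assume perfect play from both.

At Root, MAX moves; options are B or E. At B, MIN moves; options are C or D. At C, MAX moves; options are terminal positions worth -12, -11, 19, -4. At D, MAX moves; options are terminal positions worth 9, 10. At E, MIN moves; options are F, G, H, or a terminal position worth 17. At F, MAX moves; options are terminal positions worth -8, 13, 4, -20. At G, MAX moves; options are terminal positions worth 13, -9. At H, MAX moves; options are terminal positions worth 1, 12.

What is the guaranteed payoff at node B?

C: max(-12, -11, 19, -4) = 19
D: max(9, 10) = 10
B: min(19, 10) = 10

10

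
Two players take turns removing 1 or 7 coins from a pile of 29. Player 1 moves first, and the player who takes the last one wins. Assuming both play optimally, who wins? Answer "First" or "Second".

Mark each pile size as W (mover wins) or L (mover loses):
i:   0  1  2  3  4  5  6  7  8  9 10 11 12 13 14 15 16 17 18 19 20 21 22 23 24 25 26 27 28 29
     L  W  L  W  L  W  L  W  L  W  L  W  L  W  L  W  L  W  L  W  L  W  L  W  L  W  L  W  L  W
Position 29 is W, so the first player wins.

First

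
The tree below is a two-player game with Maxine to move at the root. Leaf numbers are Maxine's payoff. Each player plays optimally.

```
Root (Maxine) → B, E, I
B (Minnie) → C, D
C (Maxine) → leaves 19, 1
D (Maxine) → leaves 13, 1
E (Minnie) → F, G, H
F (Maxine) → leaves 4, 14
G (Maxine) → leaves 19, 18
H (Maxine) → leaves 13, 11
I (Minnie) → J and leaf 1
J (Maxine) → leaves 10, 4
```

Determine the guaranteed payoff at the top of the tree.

C (Maxine): max(19, 1) = 19
D (Maxine): max(13, 1) = 13
B (Minnie): min(19, 13) = 13
F (Maxine): max(4, 14) = 14
G (Maxine): max(19, 18) = 19
H (Maxine): max(13, 11) = 13
E (Minnie): min(14, 19, 13) = 13
J (Maxine): max(10, 4) = 10
I (Minnie): min(10, 1) = 1
Root (Maxine): max(13, 13, 1) = 13

13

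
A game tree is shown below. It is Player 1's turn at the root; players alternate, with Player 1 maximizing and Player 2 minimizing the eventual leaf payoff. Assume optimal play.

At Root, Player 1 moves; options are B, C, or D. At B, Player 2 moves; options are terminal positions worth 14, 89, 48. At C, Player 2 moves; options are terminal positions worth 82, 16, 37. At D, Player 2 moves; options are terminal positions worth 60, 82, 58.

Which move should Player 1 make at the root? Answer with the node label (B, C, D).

B (Player 2): min(14, 89, 48) = 14
C (Player 2): min(82, 16, 37) = 16
D (Player 2): min(60, 82, 58) = 58
Root (Player 1): max(14, 16, 58) = 58
Player 1 picks the child with the highest value: D (value 58).

D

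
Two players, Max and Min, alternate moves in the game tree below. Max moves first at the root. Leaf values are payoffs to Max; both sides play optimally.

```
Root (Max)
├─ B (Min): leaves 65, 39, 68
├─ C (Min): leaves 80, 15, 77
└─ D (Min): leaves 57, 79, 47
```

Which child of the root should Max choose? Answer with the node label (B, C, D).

D

B (Min): min(65, 39, 68) = 39
C (Min): min(80, 15, 77) = 15
D (Min): min(57, 79, 47) = 47
Root (Max): max(39, 15, 47) = 47
Max picks the child with the highest value: D (value 47).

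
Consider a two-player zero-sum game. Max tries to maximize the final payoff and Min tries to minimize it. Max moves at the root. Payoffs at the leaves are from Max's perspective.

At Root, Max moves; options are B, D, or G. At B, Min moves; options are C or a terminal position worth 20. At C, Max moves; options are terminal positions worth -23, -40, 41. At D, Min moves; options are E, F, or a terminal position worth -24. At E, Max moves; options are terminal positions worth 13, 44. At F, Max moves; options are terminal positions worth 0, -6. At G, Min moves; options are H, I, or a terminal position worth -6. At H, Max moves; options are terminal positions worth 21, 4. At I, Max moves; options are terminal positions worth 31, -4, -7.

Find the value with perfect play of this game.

C (Max): max(-23, -40, 41) = 41
B (Min): min(41, 20) = 20
E (Max): max(13, 44) = 44
F (Max): max(0, -6) = 0
D (Min): min(44, 0, -24) = -24
H (Max): max(21, 4) = 21
I (Max): max(31, -4, -7) = 31
G (Min): min(21, 31, -6) = -6
Root (Max): max(20, -24, -6) = 20

20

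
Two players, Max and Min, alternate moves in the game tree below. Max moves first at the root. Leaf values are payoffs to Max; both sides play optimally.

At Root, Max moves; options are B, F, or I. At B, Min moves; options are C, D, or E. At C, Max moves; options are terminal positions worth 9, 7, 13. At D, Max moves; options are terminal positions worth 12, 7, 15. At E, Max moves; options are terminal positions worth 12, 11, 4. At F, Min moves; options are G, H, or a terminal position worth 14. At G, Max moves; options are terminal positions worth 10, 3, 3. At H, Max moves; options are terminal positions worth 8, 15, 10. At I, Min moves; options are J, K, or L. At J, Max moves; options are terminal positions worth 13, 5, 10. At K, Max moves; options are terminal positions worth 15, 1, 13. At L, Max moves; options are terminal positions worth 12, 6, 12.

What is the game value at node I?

J: max(13, 5, 10) = 13
K: max(15, 1, 13) = 15
L: max(12, 6, 12) = 12
I: min(13, 15, 12) = 12

12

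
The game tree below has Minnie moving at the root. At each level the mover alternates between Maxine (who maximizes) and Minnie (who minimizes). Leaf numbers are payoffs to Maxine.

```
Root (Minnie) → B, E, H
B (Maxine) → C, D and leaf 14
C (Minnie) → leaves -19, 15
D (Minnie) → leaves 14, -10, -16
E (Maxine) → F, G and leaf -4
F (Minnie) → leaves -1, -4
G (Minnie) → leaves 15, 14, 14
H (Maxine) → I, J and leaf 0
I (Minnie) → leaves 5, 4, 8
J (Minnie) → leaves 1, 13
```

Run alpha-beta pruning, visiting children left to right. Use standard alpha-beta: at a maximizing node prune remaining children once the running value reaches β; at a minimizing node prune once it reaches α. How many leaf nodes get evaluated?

C [α=-∞,β=+∞]: v=-19
D [α=-19,β=+∞]: v=-16
B [α=-∞,β=+∞]: v=14
F [α=-∞,β=14]: v=-4
G [α=-4,β=14]: v=14
E [α=-∞,β=14]: v=14 after child 2 ≥ β → β-cutoff, skip 1
I [α=-∞,β=14]: v=4
J [α=4,β=14]: v=1 after child 1 ≤ α → α-cutoff, skip 1
H [α=-∞,β=14]: v=4
Root [α=-∞,β=+∞]: v=4
Leaves evaluated: 16 of 18.

16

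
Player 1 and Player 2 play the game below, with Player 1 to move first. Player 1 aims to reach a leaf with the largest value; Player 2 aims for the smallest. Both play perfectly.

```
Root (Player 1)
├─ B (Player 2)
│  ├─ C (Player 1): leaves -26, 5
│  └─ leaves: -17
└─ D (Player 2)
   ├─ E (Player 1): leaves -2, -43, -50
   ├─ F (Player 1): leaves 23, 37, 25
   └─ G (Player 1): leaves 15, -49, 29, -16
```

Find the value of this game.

C (Player 1): max(-26, 5) = 5
B (Player 2): min(5, -17) = -17
E (Player 1): max(-2, -43, -50) = -2
F (Player 1): max(23, 37, 25) = 37
G (Player 1): max(15, -49, 29, -16) = 29
D (Player 2): min(-2, 37, 29) = -2
Root (Player 1): max(-17, -2) = -2

-2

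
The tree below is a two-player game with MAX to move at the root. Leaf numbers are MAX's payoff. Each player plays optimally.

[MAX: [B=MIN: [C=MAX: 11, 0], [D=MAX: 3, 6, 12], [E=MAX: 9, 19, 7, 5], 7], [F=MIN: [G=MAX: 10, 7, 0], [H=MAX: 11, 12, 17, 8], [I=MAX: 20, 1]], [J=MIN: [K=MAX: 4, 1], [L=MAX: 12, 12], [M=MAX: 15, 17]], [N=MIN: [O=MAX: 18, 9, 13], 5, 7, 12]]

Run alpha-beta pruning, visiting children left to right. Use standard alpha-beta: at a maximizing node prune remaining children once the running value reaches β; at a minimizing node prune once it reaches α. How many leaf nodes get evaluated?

C [α=-∞,β=+∞]: v=11
D [α=-∞,β=11]: v=12
E [α=-∞,β=11]: v=19 after child 2 ≥ β → β-cutoff, skip 2
B [α=-∞,β=+∞]: v=7
G [α=7,β=+∞]: v=10
H [α=7,β=10]: v=11 after child 1 ≥ β → β-cutoff, skip 3
I [α=7,β=10]: v=20 after child 1 ≥ β → β-cutoff, skip 1
F [α=7,β=+∞]: v=10
K [α=10,β=+∞]: v=4
J [α=10,β=+∞]: v=4 after child 1 ≤ α → α-cutoff, skip 2
O [α=10,β=+∞]: v=18
N [α=10,β=+∞]: v=5 after child 2 ≤ α → α-cutoff, skip 2
Root [α=-∞,β=+∞]: v=10
Leaves evaluated: 19 of 31.

19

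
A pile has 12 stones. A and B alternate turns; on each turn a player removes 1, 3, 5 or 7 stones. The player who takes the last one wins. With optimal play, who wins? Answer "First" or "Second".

Second

Compute winning (W) and losing (L) positions by backward induction:
i:   0  1  2  3  4  5  6  7  8  9 10 11 12
     L  W  L  W  L  W  L  W  L  W  L  W  L
Position 12 is L, so the second player wins.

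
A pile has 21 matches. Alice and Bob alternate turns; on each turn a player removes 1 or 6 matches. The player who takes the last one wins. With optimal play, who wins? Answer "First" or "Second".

i:   0  1  2  3  4  5  6  7  8  9 10 11 12 13 14 15 16 17 18 19 20 21
     L  W  L  W  L  W  W  L  W  L  W  L  W  W  L  W  L  W  L  W  W  L
Position 21 is L, so the second player wins.

Second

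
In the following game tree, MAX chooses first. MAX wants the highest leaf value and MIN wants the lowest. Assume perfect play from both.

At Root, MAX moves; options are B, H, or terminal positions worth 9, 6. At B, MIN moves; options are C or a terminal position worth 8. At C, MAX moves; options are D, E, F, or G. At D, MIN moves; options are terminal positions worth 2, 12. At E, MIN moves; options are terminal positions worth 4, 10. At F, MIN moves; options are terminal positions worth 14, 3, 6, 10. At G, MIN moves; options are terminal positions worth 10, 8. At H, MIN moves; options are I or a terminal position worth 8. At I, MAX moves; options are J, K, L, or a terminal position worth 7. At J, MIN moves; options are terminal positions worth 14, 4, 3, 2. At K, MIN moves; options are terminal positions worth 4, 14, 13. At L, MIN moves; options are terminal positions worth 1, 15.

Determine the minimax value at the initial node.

D (MIN): min(2, 12) = 2
E (MIN): min(4, 10) = 4
F (MIN): min(14, 3, 6, 10) = 3
G (MIN): min(10, 8) = 8
C (MAX): max(2, 4, 3, 8) = 8
B (MIN): min(8, 8) = 8
J (MIN): min(14, 4, 3, 2) = 2
K (MIN): min(4, 14, 13) = 4
L (MIN): min(1, 15) = 1
I (MAX): max(2, 4, 1, 7) = 7
H (MIN): min(7, 8) = 7
Root (MAX): max(8, 7, 9, 6) = 9

9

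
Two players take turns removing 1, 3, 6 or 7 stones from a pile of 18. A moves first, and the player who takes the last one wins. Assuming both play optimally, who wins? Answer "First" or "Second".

W/L table (W = player to move can force a win):
i:   0  1  2  3  4  5  6  7  8  9 10 11 12 13 14 15 16 17 18
     L  W  L  W  L  W  W  W  W  W  W  W  L  W  L  W  L  W  W
Position 18 is W, so the first player wins.

First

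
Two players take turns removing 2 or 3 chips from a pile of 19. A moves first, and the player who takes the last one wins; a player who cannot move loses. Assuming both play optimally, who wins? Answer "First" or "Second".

i:   0  1  2  3  4  5  6  7  8  9 10 11 12 13 14 15 16 17 18 19
     L  L  W  W  W  L  L  W  W  W  L  L  W  W  W  L  L  W  W  W
Position 19 is W, so the first player wins.

First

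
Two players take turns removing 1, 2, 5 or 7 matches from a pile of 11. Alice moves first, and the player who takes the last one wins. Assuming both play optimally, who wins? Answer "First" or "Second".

First

W/L table (W = player to move can force a win):
i:   0  1  2  3  4  5  6  7  8  9 10 11
     L  W  W  L  W  W  L  W  W  L  W  W
Position 11 is W, so the first player wins.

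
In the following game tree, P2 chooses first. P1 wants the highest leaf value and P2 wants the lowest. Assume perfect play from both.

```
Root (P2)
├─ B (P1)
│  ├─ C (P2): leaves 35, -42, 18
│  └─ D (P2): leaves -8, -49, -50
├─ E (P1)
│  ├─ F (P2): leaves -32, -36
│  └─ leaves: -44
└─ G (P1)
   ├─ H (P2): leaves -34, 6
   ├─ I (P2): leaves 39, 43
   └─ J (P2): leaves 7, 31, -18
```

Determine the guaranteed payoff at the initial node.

-42

C (P2): min(35, -42, 18) = -42
D (P2): min(-8, -49, -50) = -50
B (P1): max(-42, -50) = -42
F (P2): min(-32, -36) = -36
E (P1): max(-36, -44) = -36
H (P2): min(-34, 6) = -34
I (P2): min(39, 43) = 39
J (P2): min(7, 31, -18) = -18
G (P1): max(-34, 39, -18) = 39
Root (P2): min(-42, -36, 39) = -42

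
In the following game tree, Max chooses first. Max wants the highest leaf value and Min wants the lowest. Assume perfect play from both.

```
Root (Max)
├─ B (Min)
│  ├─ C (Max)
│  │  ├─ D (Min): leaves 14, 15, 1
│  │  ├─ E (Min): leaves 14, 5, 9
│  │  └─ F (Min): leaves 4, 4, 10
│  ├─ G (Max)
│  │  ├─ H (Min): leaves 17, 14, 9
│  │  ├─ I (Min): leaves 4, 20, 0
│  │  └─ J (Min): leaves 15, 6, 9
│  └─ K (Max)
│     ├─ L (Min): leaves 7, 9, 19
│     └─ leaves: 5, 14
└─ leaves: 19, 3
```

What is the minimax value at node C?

D: min(14, 15, 1) = 1
E: min(14, 5, 9) = 5
F: min(4, 4, 10) = 4
C: max(1, 5, 4) = 5

5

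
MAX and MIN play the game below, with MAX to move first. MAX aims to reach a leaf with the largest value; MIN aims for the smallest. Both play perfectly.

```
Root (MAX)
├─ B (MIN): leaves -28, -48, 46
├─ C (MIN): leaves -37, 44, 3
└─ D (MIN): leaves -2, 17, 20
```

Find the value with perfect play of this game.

-2

B (MIN): min(-28, -48, 46) = -48
C (MIN): min(-37, 44, 3) = -37
D (MIN): min(-2, 17, 20) = -2
Root (MAX): max(-48, -37, -2) = -2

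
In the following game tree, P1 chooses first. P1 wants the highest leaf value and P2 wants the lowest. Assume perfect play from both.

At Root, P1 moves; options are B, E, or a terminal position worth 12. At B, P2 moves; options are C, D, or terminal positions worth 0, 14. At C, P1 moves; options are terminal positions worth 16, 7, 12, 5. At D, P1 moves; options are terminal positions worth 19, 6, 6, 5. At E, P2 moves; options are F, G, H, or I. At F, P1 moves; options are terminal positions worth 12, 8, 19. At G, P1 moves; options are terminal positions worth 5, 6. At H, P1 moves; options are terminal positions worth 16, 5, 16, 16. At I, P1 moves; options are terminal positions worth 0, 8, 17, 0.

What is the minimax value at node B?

C: max(16, 7, 12, 5) = 16
D: max(19, 6, 6, 5) = 19
B: min(16, 19, 0, 14) = 0

0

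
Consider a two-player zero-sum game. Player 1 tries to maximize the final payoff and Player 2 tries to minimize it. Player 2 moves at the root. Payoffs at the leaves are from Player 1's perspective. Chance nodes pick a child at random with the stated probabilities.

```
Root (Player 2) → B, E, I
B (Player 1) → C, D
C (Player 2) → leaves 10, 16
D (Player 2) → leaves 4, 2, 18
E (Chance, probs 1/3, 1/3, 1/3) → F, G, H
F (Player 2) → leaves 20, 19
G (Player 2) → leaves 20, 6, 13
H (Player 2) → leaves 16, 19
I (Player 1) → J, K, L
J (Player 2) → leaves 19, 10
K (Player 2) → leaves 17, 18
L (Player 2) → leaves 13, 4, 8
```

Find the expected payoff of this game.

C (Player 2): min(10, 16) = 10
D (Player 2): min(4, 2, 18) = 2
B (Player 1): max(10, 2) = 10
F (Player 2): min(20, 19) = 19
G (Player 2): min(20, 6, 13) = 6
H (Player 2): min(16, 19) = 16
E (Chance): 1/3·19 + 1/3·6 + 1/3·16 = 13.67
J (Player 2): min(19, 10) = 10
K (Player 2): min(17, 18) = 17
L (Player 2): min(13, 4, 8) = 4
I (Player 1): max(10, 17, 4) = 17
Root (Player 2): min(10, 13.67, 17) = 10

10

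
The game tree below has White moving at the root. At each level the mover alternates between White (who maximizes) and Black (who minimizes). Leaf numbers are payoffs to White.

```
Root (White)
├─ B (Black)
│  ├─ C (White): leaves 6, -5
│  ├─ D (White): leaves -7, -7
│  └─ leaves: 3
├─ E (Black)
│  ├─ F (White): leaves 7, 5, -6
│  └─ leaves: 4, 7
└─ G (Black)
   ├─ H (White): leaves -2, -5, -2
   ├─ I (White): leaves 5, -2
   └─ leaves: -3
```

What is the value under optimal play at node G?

H: max(-2, -5, -2) = -2
I: max(5, -2) = 5
G: min(-2, 5, -3) = -3

-3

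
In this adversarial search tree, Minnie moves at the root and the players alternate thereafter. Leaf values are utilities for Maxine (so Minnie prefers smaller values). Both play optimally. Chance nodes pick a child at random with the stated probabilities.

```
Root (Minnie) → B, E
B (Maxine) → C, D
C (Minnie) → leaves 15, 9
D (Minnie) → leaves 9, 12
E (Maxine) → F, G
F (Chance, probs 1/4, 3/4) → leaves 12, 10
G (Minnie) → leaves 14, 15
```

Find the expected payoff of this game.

9

C (Minnie): min(15, 9) = 9
D (Minnie): min(9, 12) = 9
B (Maxine): max(9, 9) = 9
F (Chance): 1/4·12 + 3/4·10 = 10.5
G (Minnie): min(14, 15) = 14
E (Maxine): max(10.5, 14) = 14
Root (Minnie): min(9, 14) = 9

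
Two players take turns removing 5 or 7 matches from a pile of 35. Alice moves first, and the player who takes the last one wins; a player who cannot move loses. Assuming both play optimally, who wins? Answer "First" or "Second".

First

Positions where the player to move wins (W) vs loses (L):
i:   0  1  2  3  4  5  6  7  8  9 10 11 12 13 14 15 16 17 18 19 20 21 22 23 24 25 26 27 28 29 30 31 32 33 34 35
     L  L  L  L  L  W  W  W  W  W  W  W  L  L  L  L  L  W  W  W  W  W  W  W  L  L  L  L  L  W  W  W  W  W  W  W
Position 35 is W, so the first player wins.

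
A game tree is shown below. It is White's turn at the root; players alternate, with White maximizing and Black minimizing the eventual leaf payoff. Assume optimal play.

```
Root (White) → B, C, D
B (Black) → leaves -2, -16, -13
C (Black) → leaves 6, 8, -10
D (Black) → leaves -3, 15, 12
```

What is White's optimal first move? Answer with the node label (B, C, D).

D

B (Black): min(-2, -16, -13) = -16
C (Black): min(6, 8, -10) = -10
D (Black): min(-3, 15, 12) = -3
Root (White): max(-16, -10, -3) = -3
White picks the child with the highest value: D (value -3).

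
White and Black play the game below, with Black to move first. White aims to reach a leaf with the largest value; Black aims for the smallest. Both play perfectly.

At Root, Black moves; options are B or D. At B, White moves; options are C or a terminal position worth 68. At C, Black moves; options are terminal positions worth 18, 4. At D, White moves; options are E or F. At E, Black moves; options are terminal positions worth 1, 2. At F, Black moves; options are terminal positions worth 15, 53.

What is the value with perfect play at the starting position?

15

C (Black): min(18, 4) = 4
B (White): max(4, 68) = 68
E (Black): min(1, 2) = 1
F (Black): min(15, 53) = 15
D (White): max(1, 15) = 15
Root (Black): min(68, 15) = 15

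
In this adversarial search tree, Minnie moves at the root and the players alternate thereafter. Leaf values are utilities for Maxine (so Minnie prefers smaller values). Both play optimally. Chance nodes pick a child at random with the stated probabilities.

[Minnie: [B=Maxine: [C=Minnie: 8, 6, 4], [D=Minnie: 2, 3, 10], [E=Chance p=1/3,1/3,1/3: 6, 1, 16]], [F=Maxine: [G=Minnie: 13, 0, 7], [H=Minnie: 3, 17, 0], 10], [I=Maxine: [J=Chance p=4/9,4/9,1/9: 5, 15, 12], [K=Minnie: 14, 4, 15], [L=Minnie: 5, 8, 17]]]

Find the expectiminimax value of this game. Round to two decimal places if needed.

7.67

C (Minnie): min(8, 6, 4) = 4
D (Minnie): min(2, 3, 10) = 2
E (Chance): 1/3·6 + 1/3·1 + 1/3·16 = 7.67
B (Maxine): max(4, 2, 7.67) = 7.67
G (Minnie): min(13, 0, 7) = 0
H (Minnie): min(3, 17, 0) = 0
F (Maxine): max(0, 0, 10) = 10
J (Chance): 4/9·5 + 4/9·15 + 1/9·12 = 10.22
K (Minnie): min(14, 4, 15) = 4
L (Minnie): min(5, 8, 17) = 5
I (Maxine): max(10.22, 4, 5) = 10.22
Root (Minnie): min(7.67, 10, 10.22) = 7.67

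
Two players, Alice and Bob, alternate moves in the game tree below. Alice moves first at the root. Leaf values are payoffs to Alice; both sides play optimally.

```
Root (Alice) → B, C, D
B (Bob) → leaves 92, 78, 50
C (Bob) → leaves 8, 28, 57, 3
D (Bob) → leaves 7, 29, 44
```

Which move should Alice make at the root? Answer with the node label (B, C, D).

B (Bob): min(92, 78, 50) = 50
C (Bob): min(8, 28, 57, 3) = 3
D (Bob): min(7, 29, 44) = 7
Root (Alice): max(50, 3, 7) = 50
Alice picks the child with the highest value: B (value 50).

B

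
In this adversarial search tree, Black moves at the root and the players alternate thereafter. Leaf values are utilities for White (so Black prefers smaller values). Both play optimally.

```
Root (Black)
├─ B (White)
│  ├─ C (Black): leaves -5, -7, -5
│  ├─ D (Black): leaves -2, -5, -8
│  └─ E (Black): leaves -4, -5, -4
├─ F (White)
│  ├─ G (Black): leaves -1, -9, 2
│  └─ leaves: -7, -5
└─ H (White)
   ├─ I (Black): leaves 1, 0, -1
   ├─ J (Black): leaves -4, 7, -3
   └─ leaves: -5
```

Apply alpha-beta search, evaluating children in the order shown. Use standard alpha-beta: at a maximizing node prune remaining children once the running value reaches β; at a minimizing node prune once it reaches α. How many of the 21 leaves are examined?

17

C [α=-∞,β=+∞]: v=-7
D [α=-7,β=+∞]: v=-8
E [α=-7,β=+∞]: v=-5
B [α=-∞,β=+∞]: v=-5
G [α=-∞,β=-5]: v=-9
F [α=-∞,β=-5]: v=-5
I [α=-∞,β=-5]: v=-1
H [α=-∞,β=-5]: v=-1 after child 1 ≥ β → β-cutoff, skip 2
Root [α=-∞,β=+∞]: v=-5
Leaves evaluated: 17 of 21.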